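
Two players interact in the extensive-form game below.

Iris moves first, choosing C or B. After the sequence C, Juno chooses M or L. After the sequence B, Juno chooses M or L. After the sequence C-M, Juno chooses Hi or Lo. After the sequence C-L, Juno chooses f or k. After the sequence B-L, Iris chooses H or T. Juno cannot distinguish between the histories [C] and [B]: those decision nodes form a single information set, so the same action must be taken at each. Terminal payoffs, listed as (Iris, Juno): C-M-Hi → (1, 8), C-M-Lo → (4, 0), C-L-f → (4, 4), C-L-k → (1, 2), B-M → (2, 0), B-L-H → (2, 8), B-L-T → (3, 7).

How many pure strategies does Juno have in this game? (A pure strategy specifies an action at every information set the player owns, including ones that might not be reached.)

Juno owns the information set {C, B} with actions {M, L} — two choices.
Juno owns the node after C-M with actions {Hi, Lo} — two choices.
Juno owns the node after C-L with actions {f, k} — two choices.
A pure strategy fixes one action at each information set independently, so the count is the product 2 × 2 × 2 = 8.
(For reference, Iris has 4 pure strategies, giving a 8×4 normal-form matrix.)

8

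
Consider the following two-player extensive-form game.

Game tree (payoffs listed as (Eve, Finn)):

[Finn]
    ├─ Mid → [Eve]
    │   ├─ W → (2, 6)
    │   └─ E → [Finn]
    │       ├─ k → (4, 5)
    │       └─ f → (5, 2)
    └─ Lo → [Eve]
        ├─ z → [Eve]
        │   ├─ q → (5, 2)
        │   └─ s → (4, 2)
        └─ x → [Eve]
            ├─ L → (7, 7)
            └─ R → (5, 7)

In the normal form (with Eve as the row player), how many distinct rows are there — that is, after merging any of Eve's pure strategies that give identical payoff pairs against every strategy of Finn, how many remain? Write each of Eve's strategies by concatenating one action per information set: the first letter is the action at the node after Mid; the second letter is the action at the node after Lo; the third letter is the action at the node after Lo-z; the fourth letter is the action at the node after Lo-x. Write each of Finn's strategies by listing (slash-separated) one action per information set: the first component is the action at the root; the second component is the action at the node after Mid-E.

Eve has 16 pure strategies: WzqL, WzqR, WzsL, WzsR, WxqL, WxqR, WxsL, WxsR, EzqL, EzqR, EzsL, EzsR, ExqL, ExqR, ExsL, ExsR. Columns: Mid/k, Mid/f, Lo/k, Lo/f.
{WzqL, WzqR} → row (2,6) (2,6) (5,2) (5,2)
{WzsL, WzsR} → row (2,6) (2,6) (4,2) (4,2)
{WxqL, WxsL} → row (2,6) (2,6) (7,7) (7,7)
{WxqR, WxsR} → row (2,6) (2,6) (5,7) (5,7)
{EzqL, EzqR} → row (4,5) (5,2) (5,2) (5,2)
{EzsL, EzsR} → row (4,5) (5,2) (4,2) (4,2)
{ExqL, ExsL} → row (4,5) (5,2) (7,7) (7,7)
{ExqR, ExsR} → row (4,5) (5,2) (5,7) (5,7)
That's 8 distinct rows out of 16 strategies.

8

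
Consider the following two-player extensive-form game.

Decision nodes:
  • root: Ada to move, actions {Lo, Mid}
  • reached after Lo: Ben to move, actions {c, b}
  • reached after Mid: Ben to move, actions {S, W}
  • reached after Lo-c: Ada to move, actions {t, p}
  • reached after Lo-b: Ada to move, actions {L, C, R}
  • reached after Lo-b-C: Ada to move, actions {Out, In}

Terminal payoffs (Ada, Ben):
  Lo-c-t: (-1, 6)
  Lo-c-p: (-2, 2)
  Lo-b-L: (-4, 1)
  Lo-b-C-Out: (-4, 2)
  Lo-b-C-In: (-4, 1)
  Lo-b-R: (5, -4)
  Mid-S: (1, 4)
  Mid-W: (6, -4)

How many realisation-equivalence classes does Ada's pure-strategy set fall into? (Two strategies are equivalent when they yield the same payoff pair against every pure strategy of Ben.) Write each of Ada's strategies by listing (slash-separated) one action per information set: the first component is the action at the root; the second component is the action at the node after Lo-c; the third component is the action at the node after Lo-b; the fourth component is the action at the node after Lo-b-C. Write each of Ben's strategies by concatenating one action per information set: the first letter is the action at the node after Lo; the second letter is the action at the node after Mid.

Ada has 24 pure strategies: Lo/t/L/Out, Lo/t/L/In, Lo/t/C/Out, Lo/t/C/In, Lo/t/R/Out, Lo/t/R/In, Lo/p/L/Out, Lo/p/L/In, Lo/p/C/Out, Lo/p/C/In, Lo/p/R/Out, Lo/p/R/In, Mid/t/L/Out, Mid/t/L/In, Mid/t/C/Out, Mid/t/C/In, Mid/t/R/Out, Mid/t/R/In, Mid/p/L/Out, Mid/p/L/In, Mid/p/C/Out, Mid/p/C/In, Mid/p/R/Out, Mid/p/R/In. Columns: cS, cW, bS, bW.
{Lo/t/L/Out, Lo/t/L/In, Lo/t/C/In} → row (-1,6) (-1,6) (-4,1) (-4,1)
{Lo/t/C/Out} → row (-1,6) (-1,6) (-4,2) (-4,2)
{Lo/t/R/Out, Lo/t/R/In} → row (-1,6) (-1,6) (5,-4) (5,-4)
{Lo/p/L/Out, Lo/p/L/In, Lo/p/C/In} → row (-2,2) (-2,2) (-4,1) (-4,1)
{Lo/p/C/Out} → row (-2,2) (-2,2) (-4,2) (-4,2)
{Lo/p/R/Out, Lo/p/R/In} → row (-2,2) (-2,2) (5,-4) (5,-4)
{Mid/t/L/Out, Mid/t/L/In, Mid/t/C/Out, Mid/t/C/In, Mid/t/R/Out, Mid/t/R/In, Mid/p/L/Out, Mid/p/L/In, Mid/p/C/Out, Mid/p/C/In, Mid/p/R/Out, Mid/p/R/In} → row (1,4) (6,-4) (1,4) (6,-4)
That's 7 distinct rows out of 24 strategies.

7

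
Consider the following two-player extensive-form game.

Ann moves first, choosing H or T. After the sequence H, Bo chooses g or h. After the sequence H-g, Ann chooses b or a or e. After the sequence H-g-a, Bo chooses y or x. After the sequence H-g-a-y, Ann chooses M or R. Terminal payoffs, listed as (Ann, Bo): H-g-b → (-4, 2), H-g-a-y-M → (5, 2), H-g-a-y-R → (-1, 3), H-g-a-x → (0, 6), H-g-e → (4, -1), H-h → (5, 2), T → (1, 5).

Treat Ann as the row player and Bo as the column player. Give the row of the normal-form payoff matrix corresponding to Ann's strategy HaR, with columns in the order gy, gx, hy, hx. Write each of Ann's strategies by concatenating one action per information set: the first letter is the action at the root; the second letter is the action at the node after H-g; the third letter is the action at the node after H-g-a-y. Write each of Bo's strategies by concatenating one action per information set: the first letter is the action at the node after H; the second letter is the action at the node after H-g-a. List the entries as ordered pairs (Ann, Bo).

vs gy: Ann plays H → Bo plays g at [H] → Ann plays a at [H-g] → Bo plays y at [H-g-a] → Ann plays R at [H-g-a-y] → (-1, 3)
vs gx: Ann plays H → Bo plays g at [H] → Ann plays a at [H-g] → Bo plays x at [H-g-a] → (0, 6)
vs hy: Ann plays H → Bo plays h at [H] → (5, 2)
vs hx: Ann plays H → Bo plays h at [H] → (5, 2)

(-1,3) (0,6) (5,2) (5,2)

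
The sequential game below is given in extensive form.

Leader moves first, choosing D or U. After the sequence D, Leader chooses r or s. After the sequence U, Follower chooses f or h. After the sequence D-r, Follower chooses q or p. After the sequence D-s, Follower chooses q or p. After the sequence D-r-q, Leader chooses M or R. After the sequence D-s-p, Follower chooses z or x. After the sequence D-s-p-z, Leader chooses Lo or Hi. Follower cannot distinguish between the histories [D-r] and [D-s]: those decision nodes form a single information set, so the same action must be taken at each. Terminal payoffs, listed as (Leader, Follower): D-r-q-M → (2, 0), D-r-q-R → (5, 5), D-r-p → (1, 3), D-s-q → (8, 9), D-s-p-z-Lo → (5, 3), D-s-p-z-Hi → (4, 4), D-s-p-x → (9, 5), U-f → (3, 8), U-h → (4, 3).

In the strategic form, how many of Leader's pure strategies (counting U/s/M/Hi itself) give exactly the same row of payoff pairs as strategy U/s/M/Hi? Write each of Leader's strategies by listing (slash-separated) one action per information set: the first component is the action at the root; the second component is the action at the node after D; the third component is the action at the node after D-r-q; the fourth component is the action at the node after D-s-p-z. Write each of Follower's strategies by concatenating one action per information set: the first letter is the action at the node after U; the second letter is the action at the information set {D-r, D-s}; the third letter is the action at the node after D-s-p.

Row for U/s/M/Hi (columns fqz, fqx, fpz, fpx, hqz, hqx, hpz, hpx): (3,8) (3,8) (3,8) (3,8) (4,3) (4,3) (4,3) (4,3).
Under U/s/M/Hi, Leader's choice at the node after D and at the node after D-r-q and at the node after D-s-p-z can never be reached regardless of what Follower does, so varying those choices leaves every outcome unchanged.
Holding the reachable choices fixed and varying the unreachable ones freely already gives 2 × 2 × 2 = 8 equivalent strategies.
No other strategy reproduces this row, so those 8 are the full class: U/r/M/Lo, U/r/M/Hi, U/r/R/Lo, U/r/R/Hi, U/s/M/Lo, U/s/M/Hi, U/s/R/Lo, U/s/R/Hi.

8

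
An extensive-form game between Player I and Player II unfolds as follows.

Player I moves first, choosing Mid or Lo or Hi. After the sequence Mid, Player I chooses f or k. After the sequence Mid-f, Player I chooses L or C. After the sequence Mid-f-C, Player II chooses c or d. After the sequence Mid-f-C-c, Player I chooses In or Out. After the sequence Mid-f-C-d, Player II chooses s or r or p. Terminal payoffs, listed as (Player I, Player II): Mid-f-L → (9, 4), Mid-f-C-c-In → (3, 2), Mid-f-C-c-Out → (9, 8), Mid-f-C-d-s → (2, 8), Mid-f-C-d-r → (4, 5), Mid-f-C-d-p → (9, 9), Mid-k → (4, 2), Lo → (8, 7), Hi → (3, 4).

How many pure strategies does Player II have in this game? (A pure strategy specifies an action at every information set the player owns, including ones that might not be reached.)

Player II owns the node after Mid-f-C with actions {c, d} — two choices.
Player II owns the node after Mid-f-C-d with actions {s, r, p} — three choices.
A pure strategy fixes one action at each information set independently, so the count is the product 2 × 3 = 6.

6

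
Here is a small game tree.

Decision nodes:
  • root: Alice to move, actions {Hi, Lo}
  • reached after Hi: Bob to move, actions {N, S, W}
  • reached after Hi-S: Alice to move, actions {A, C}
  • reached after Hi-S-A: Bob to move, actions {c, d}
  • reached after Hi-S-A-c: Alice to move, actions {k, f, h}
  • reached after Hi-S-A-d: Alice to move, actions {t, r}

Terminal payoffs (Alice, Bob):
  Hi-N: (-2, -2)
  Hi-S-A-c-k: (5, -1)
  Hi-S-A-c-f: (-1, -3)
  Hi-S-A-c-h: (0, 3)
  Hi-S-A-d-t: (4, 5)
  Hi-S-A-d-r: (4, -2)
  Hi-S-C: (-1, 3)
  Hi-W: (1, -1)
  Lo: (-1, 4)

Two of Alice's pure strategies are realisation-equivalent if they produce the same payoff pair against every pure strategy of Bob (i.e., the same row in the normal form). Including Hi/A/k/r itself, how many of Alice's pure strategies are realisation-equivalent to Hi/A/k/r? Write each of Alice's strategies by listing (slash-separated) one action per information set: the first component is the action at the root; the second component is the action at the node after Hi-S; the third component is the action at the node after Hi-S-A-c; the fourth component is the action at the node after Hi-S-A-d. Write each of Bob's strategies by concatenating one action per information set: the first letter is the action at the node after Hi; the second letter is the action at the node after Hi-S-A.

Row for Hi/A/k/r (columns Nc, Nd, Sc, Sd, Wc, Wd): (-2,-2) (-2,-2) (5,-1) (4,-2) (1,-1) (1,-1).
Every one of Alice's information sets is on the play path for some reply by Bob when Alice follows Hi/A/k/r.
Changing the action at any of them therefore changes at least one column, so only Hi/A/k/r itself gives this row.

1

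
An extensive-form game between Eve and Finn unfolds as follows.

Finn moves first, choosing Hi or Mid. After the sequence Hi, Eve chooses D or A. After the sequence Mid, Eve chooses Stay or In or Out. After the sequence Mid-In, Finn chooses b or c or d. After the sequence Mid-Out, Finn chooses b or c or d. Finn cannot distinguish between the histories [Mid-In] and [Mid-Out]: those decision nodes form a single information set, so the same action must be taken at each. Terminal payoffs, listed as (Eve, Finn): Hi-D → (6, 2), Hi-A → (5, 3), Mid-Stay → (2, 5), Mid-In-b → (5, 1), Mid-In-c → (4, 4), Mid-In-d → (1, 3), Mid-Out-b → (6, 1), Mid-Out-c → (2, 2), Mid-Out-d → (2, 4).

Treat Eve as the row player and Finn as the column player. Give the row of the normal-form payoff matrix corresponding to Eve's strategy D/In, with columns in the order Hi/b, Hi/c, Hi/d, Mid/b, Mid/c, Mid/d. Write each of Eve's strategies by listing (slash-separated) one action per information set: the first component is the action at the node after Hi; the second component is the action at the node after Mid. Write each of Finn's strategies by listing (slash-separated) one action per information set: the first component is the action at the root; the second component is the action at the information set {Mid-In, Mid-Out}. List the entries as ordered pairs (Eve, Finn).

(6,2) (6,2) (6,2) (5,1) (4,4) (1,3)

vs Hi/b: Finn plays Hi → Eve plays D at [Hi] → (6, 2)
vs Hi/c: Finn plays Hi → Eve plays D at [Hi] → (6, 2)
vs Hi/d: Finn plays Hi → Eve plays D at [Hi] → (6, 2)
vs Mid/b: Finn plays Mid → Eve plays In at [Mid] → Finn plays b at [Mid-In] → (5, 1)
vs Mid/c: Finn plays Mid → Eve plays In at [Mid] → Finn plays c at [Mid-In] → (4, 4)
vs Mid/d: Finn plays Mid → Eve plays In at [Mid] → Finn plays d at [Mid-In] → (1, 3)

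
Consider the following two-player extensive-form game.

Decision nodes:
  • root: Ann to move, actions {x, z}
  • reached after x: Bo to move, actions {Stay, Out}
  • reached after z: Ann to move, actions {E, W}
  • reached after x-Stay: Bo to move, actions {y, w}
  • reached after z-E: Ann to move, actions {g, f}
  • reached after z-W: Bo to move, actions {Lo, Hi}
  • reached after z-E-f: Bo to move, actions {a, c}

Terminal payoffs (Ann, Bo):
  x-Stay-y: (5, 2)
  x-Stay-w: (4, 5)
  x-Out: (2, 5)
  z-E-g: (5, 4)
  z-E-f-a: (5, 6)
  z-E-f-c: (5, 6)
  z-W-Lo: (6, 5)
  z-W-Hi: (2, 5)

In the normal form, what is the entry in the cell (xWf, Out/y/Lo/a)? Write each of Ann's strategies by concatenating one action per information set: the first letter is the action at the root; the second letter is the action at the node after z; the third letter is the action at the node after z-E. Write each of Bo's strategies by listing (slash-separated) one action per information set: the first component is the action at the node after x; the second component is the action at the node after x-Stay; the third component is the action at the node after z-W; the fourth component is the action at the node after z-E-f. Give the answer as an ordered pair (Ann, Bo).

(2, 5)

Trace the play path from the root:
  Ann plays x
  Bo plays Out at [x]
→ terminal payoff (2, 5).
(Ann's choice at the node after z is never reached on this path, so it doesn't affect the outcome.)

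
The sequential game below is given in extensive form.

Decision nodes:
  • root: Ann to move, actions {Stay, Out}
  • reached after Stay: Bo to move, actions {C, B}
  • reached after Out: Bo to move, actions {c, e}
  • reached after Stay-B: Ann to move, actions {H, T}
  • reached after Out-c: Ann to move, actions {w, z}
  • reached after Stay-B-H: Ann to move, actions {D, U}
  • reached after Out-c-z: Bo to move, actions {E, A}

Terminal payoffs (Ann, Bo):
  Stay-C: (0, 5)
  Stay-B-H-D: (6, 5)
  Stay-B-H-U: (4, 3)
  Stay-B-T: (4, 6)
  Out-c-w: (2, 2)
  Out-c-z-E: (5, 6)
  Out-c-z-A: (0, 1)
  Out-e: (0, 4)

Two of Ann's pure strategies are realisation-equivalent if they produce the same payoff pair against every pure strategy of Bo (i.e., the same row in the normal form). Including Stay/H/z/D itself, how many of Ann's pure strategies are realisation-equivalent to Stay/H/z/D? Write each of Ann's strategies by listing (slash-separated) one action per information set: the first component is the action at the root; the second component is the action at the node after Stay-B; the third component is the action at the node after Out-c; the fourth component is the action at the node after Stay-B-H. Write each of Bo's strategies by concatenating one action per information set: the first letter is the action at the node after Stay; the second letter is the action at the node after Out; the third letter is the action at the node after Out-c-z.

Row for Stay/H/z/D (columns CcE, CcA, CeE, CeA, BcE, BcA, BeE, BeA): (0,5) (0,5) (0,5) (0,5) (6,5) (6,5) (6,5) (6,5).
Under Stay/H/z/D, Ann's choice at the node after Out-c can never be reached regardless of what Bo does, so varying those choices leaves every outcome unchanged.
Holding the reachable choices fixed and varying the unreachable one freely already gives 2 equivalent strategies.
No other strategy reproduces this row, so those 2 are the full class: Stay/H/w/D, Stay/H/z/D.

2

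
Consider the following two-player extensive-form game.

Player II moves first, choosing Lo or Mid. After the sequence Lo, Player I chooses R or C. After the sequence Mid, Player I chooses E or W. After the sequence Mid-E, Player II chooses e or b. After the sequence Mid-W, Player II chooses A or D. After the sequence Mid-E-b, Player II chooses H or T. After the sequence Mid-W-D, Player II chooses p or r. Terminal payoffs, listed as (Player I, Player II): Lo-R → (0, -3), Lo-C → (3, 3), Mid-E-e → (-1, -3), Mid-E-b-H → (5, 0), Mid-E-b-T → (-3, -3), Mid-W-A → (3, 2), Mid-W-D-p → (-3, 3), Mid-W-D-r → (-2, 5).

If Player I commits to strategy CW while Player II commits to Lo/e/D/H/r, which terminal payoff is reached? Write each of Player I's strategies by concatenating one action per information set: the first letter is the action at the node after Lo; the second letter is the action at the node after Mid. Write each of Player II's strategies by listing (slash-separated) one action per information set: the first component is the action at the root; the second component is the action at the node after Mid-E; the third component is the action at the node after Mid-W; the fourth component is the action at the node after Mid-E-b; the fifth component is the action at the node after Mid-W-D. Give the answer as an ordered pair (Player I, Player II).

(3, 3)

Trace the play path from the root:
  Player II plays Lo
  Player I plays C at [Lo]
→ terminal payoff (3, 3).
(Player I's choice at the node after Mid is never reached on this path, so it doesn't affect the outcome.)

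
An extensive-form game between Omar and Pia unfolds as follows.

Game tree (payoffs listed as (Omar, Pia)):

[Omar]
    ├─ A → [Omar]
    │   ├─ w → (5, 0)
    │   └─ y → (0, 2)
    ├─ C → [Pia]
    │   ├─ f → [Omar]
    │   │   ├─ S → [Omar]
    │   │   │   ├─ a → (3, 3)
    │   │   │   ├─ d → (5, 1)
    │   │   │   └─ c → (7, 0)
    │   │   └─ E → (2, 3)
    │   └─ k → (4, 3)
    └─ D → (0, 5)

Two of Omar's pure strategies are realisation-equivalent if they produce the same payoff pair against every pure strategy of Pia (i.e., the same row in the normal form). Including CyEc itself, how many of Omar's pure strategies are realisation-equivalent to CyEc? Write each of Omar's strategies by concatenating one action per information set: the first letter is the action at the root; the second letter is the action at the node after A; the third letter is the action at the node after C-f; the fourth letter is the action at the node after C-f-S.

6

Row for CyEc (columns f, k): (2,3) (4,3).
Under CyEc, Omar's choice at the node after A and at the node after C-f-S can never be reached regardless of what Pia does, so varying those choices leaves every outcome unchanged.
Holding the reachable choices fixed and varying the unreachable ones freely already gives 2 × 3 = 6 equivalent strategies.
No other strategy reproduces this row, so those 6 are the full class: CwEa, CwEd, CwEc, CyEa, CyEd, CyEc.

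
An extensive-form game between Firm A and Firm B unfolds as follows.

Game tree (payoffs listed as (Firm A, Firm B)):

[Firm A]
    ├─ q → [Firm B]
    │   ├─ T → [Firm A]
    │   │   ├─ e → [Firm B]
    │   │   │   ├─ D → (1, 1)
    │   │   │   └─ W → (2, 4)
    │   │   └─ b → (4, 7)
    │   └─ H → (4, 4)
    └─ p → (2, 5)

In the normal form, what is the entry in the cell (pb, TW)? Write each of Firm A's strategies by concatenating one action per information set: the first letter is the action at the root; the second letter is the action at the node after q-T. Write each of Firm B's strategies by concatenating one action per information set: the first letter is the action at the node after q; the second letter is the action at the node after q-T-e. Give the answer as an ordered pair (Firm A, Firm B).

Trace the play path from the root:
  Firm A plays p
→ terminal payoff (2, 5).
(Firm A's choice at the node after q-T is never reached on this path, so it doesn't affect the outcome.)

(2, 5)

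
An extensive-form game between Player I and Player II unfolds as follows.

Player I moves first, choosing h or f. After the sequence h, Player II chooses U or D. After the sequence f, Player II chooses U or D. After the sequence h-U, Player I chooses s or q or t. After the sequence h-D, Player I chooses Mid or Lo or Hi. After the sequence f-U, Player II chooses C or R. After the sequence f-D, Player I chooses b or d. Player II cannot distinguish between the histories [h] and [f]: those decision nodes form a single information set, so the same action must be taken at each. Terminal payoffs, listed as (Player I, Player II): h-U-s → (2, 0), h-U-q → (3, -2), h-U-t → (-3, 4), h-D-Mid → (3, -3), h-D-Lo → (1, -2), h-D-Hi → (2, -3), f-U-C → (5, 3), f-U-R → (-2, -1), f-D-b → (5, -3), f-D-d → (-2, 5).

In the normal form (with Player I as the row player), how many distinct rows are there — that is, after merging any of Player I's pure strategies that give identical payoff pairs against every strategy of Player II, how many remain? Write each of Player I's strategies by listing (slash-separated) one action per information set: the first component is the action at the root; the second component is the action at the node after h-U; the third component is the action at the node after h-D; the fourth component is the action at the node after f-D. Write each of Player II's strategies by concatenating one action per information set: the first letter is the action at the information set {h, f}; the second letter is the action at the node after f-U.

11

Player I has 36 pure strategies: h/s/Mid/b, h/s/Mid/d, h/s/Lo/b, h/s/Lo/d, h/s/Hi/b, h/s/Hi/d, h/q/Mid/b, h/q/Mid/d, h/q/Lo/b, h/q/Lo/d, h/q/Hi/b, h/q/Hi/d, h/t/Mid/b, h/t/Mid/d, h/t/Lo/b, h/t/Lo/d, h/t/Hi/b, h/t/Hi/d, f/s/Mid/b, f/s/Mid/d, f/s/Lo/b, f/s/Lo/d, f/s/Hi/b, f/s/Hi/d, f/q/Mid/b, f/q/Mid/d, f/q/Lo/b, f/q/Lo/d, f/q/Hi/b, f/q/Hi/d, f/t/Mid/b, f/t/Mid/d, f/t/Lo/b, f/t/Lo/d, f/t/Hi/b, f/t/Hi/d. Columns: UC, UR, DC, DR.
{h/s/Mid/b, h/s/Mid/d} → row (2,0) (2,0) (3,-3) (3,-3)
{h/s/Lo/b, h/s/Lo/d} → row (2,0) (2,0) (1,-2) (1,-2)
{h/s/Hi/b, h/s/Hi/d} → row (2,0) (2,0) (2,-3) (2,-3)
{h/q/Mid/b, h/q/Mid/d} → row (3,-2) (3,-2) (3,-3) (3,-3)
{h/q/Lo/b, h/q/Lo/d} → row (3,-2) (3,-2) (1,-2) (1,-2)
{h/q/Hi/b, h/q/Hi/d} → row (3,-2) (3,-2) (2,-3) (2,-3)
{h/t/Mid/b, h/t/Mid/d} → row (-3,4) (-3,4) (3,-3) (3,-3)
{h/t/Lo/b, h/t/Lo/d} → row (-3,4) (-3,4) (1,-2) (1,-2)
{h/t/Hi/b, h/t/Hi/d} → row (-3,4) (-3,4) (2,-3) (2,-3)
{f/s/Mid/b, f/s/Lo/b, f/s/Hi/b, f/q/Mid/b, f/q/Lo/b, f/q/Hi/b, f/t/Mid/b, f/t/Lo/b, f/t/Hi/b} → row (5,3) (-2,-1) (5,-3) (5,-3)
{f/s/Mid/d, f/s/Lo/d, f/s/Hi/d, f/q/Mid/d, f/q/Lo/d, f/q/Hi/d, f/t/Mid/d, f/t/Lo/d, f/t/Hi/d} → row (5,3) (-2,-1) (-2,5) (-2,5)
That's 11 distinct rows out of 36 strategies.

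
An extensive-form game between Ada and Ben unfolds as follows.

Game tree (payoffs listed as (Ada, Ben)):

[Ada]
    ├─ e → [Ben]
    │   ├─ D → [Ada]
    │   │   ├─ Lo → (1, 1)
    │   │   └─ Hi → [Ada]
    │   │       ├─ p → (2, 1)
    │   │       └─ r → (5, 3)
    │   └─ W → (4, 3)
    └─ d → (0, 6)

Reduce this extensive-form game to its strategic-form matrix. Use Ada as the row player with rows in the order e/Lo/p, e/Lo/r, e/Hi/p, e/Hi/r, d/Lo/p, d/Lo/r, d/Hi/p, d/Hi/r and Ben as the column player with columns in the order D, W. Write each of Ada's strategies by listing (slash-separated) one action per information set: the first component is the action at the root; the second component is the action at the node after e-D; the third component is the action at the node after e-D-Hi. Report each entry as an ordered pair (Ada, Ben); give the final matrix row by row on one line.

e/Lo/p: (1,1) (4,3) | e/Lo/r: (1,1) (4,3) | e/Hi/p: (2,1) (4,3) | e/Hi/r: (5,3) (4,3) | d/Lo/p: (0,6) (0,6) | d/Lo/r: (0,6) (0,6) | d/Hi/p: (0,6) (0,6) | d/Hi/r: (0,6) (0,6)

              D        W
e/Lo/p    (1,1)    (4,3)
e/Lo/r    (1,1)    (4,3)
e/Hi/p    (2,1)    (4,3)
e/Hi/r    (5,3)    (4,3)
d/Lo/p    (0,6)    (0,6)
d/Lo/r    (0,6)    (0,6)
d/Hi/p    (0,6)    (0,6)
d/Hi/r    (0,6)    (0,6)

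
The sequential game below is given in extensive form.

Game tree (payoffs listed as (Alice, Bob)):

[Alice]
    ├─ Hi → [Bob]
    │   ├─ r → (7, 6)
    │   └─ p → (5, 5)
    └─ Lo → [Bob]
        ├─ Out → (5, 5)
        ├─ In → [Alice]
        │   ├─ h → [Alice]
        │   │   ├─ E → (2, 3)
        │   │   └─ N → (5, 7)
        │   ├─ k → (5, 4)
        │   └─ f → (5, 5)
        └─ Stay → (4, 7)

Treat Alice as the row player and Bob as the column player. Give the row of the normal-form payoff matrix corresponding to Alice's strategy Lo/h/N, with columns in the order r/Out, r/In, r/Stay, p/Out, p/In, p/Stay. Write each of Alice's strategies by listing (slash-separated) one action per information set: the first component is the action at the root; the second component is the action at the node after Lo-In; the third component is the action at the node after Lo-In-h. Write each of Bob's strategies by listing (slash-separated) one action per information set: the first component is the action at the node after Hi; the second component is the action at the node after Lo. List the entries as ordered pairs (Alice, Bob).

(5,5) (5,7) (4,7) (5,5) (5,7) (4,7)

vs r/Out: Alice plays Lo → Bob plays Out at [Lo] → (5, 5)
vs r/In: Alice plays Lo → Bob plays In at [Lo] → Alice plays h at [Lo-In] → Alice plays N at [Lo-In-h] → (5, 7)
vs r/Stay: Alice plays Lo → Bob plays Stay at [Lo] → (4, 7)
vs p/Out: Alice plays Lo → Bob plays Out at [Lo] → (5, 5)
vs p/In: Alice plays Lo → Bob plays In at [Lo] → Alice plays h at [Lo-In] → Alice plays N at [Lo-In-h] → (5, 7)
vs p/Stay: Alice plays Lo → Bob plays Stay at [Lo] → (4, 7)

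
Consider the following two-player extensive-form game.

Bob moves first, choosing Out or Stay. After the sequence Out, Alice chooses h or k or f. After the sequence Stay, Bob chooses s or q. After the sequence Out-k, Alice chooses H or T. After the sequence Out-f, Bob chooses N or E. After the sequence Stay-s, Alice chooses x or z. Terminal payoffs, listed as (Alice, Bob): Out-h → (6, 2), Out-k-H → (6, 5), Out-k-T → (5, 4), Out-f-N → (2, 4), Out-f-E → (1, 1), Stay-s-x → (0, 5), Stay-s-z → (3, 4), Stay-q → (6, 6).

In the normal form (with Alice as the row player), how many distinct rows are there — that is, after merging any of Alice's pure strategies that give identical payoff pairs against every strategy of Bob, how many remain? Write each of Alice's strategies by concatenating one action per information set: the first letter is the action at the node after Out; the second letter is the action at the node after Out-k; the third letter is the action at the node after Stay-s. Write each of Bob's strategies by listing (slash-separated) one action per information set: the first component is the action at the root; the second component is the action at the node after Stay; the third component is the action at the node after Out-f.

Alice has 12 pure strategies: hHx, hHz, hTx, hTz, kHx, kHz, kTx, kTz, fHx, fHz, fTx, fTz. Columns: Out/s/N, Out/s/E, Out/q/N, Out/q/E, Stay/s/N, Stay/s/E, Stay/q/N, Stay/q/E.
{hHx, hTx} → row (6,2) (6,2) (6,2) (6,2) (0,5) (0,5) (6,6) (6,6)
{hHz, hTz} → row (6,2) (6,2) (6,2) (6,2) (3,4) (3,4) (6,6) (6,6)
{kHx} → row (6,5) (6,5) (6,5) (6,5) (0,5) (0,5) (6,6) (6,6)
{kHz} → row (6,5) (6,5) (6,5) (6,5) (3,4) (3,4) (6,6) (6,6)
{kTx} → row (5,4) (5,4) (5,4) (5,4) (0,5) (0,5) (6,6) (6,6)
{kTz} → row (5,4) (5,4) (5,4) (5,4) (3,4) (3,4) (6,6) (6,6)
{fHx, fTx} → row (2,4) (1,1) (2,4) (1,1) (0,5) (0,5) (6,6) (6,6)
{fHz, fTz} → row (2,4) (1,1) (2,4) (1,1) (3,4) (3,4) (6,6) (6,6)
That's 8 distinct rows out of 12 strategies.

8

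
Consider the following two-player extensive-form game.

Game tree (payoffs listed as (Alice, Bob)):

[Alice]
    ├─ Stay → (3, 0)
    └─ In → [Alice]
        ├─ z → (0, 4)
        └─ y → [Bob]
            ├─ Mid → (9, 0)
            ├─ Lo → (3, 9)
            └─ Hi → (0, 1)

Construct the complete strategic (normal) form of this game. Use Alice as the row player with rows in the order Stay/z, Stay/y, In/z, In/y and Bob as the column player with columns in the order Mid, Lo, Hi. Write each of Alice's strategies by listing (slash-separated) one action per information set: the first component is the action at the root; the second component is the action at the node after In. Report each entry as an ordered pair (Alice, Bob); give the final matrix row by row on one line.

            Mid       Lo       Hi
Stay/z    (3,0)    (3,0)    (3,0)
Stay/y    (3,0)    (3,0)    (3,0)
  In/z    (0,4)    (0,4)    (0,4)
  In/y    (9,0)    (3,9)    (0,1)

Stay/z: (3,0) (3,0) (3,0) | Stay/y: (3,0) (3,0) (3,0) | In/z: (0,4) (0,4) (0,4) | In/y: (9,0) (3,9) (0,1)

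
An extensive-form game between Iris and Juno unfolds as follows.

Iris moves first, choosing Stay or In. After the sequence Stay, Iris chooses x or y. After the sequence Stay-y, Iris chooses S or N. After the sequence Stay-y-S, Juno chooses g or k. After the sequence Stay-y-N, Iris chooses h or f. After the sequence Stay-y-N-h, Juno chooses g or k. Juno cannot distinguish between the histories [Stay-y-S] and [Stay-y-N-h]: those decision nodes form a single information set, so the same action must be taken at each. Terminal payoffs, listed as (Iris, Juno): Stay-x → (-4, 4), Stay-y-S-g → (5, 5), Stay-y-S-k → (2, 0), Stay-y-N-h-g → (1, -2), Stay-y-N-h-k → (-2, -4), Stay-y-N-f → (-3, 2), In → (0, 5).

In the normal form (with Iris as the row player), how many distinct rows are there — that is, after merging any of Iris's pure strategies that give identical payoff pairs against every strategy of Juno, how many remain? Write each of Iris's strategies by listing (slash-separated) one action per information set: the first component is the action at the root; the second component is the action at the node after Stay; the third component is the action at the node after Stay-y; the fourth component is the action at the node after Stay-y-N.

Iris has 16 pure strategies: Stay/x/S/h, Stay/x/S/f, Stay/x/N/h, Stay/x/N/f, Stay/y/S/h, Stay/y/S/f, Stay/y/N/h, Stay/y/N/f, In/x/S/h, In/x/S/f, In/x/N/h, In/x/N/f, In/y/S/h, In/y/S/f, In/y/N/h, In/y/N/f. Columns: g, k.
{Stay/x/S/h, Stay/x/S/f, Stay/x/N/h, Stay/x/N/f} → row (-4,4) (-4,4)
{Stay/y/S/h, Stay/y/S/f} → row (5,5) (2,0)
{Stay/y/N/h} → row (1,-2) (-2,-4)
{Stay/y/N/f} → row (-3,2) (-3,2)
{In/x/S/h, In/x/S/f, In/x/N/h, In/x/N/f, In/y/S/h, In/y/S/f, In/y/N/h, In/y/N/f} → row (0,5) (0,5)
That's 5 distinct rows out of 16 strategies.

5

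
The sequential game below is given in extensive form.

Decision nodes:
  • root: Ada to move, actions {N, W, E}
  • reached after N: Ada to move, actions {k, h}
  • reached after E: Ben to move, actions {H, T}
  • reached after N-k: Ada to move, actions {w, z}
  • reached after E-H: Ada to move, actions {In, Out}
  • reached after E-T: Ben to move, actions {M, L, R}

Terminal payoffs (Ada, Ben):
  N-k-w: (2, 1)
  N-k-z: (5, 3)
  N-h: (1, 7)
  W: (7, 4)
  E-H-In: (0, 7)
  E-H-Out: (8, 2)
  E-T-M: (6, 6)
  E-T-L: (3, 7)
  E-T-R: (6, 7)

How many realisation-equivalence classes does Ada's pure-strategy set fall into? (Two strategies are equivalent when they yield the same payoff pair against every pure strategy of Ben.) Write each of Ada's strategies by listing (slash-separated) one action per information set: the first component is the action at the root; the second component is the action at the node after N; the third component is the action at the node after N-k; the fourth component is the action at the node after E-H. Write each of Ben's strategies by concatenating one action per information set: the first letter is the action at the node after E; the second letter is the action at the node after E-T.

6

Ada has 24 pure strategies: N/k/w/In, N/k/w/Out, N/k/z/In, N/k/z/Out, N/h/w/In, N/h/w/Out, N/h/z/In, N/h/z/Out, W/k/w/In, W/k/w/Out, W/k/z/In, W/k/z/Out, W/h/w/In, W/h/w/Out, W/h/z/In, W/h/z/Out, E/k/w/In, E/k/w/Out, E/k/z/In, E/k/z/Out, E/h/w/In, E/h/w/Out, E/h/z/In, E/h/z/Out. Columns: HM, HL, HR, TM, TL, TR.
{N/k/w/In, N/k/w/Out} → row (2,1) (2,1) (2,1) (2,1) (2,1) (2,1)
{N/k/z/In, N/k/z/Out} → row (5,3) (5,3) (5,3) (5,3) (5,3) (5,3)
{N/h/w/In, N/h/w/Out, N/h/z/In, N/h/z/Out} → row (1,7) (1,7) (1,7) (1,7) (1,7) (1,7)
{W/k/w/In, W/k/w/Out, W/k/z/In, W/k/z/Out, W/h/w/In, W/h/w/Out, W/h/z/In, W/h/z/Out} → row (7,4) (7,4) (7,4) (7,4) (7,4) (7,4)
{E/k/w/In, E/k/z/In, E/h/w/In, E/h/z/In} → row (0,7) (0,7) (0,7) (6,6) (3,7) (6,7)
{E/k/w/Out, E/k/z/Out, E/h/w/Out, E/h/z/Out} → row (8,2) (8,2) (8,2) (6,6) (3,7) (6,7)
That's 6 distinct rows out of 24 strategies.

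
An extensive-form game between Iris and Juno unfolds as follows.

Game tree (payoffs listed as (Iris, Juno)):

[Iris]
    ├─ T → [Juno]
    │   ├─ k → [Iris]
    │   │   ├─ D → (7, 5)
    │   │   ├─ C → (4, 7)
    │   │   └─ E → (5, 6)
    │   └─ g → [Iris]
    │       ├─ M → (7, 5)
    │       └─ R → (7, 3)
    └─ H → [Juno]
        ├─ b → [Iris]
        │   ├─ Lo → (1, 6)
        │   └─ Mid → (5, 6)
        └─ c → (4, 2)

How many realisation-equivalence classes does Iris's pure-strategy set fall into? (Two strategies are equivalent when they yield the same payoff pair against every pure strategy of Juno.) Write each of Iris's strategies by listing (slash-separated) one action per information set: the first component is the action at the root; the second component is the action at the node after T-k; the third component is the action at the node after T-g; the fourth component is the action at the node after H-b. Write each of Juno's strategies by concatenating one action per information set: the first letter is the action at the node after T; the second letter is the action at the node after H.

8

Iris has 24 pure strategies: T/D/M/Lo, T/D/M/Mid, T/D/R/Lo, T/D/R/Mid, T/C/M/Lo, T/C/M/Mid, T/C/R/Lo, T/C/R/Mid, T/E/M/Lo, T/E/M/Mid, T/E/R/Lo, T/E/R/Mid, H/D/M/Lo, H/D/M/Mid, H/D/R/Lo, H/D/R/Mid, H/C/M/Lo, H/C/M/Mid, H/C/R/Lo, H/C/R/Mid, H/E/M/Lo, H/E/M/Mid, H/E/R/Lo, H/E/R/Mid. Columns: kb, kc, gb, gc.
{T/D/M/Lo, T/D/M/Mid} → row (7,5) (7,5) (7,5) (7,5)
{T/D/R/Lo, T/D/R/Mid} → row (7,5) (7,5) (7,3) (7,3)
{T/C/M/Lo, T/C/M/Mid} → row (4,7) (4,7) (7,5) (7,5)
{T/C/R/Lo, T/C/R/Mid} → row (4,7) (4,7) (7,3) (7,3)
{T/E/M/Lo, T/E/M/Mid} → row (5,6) (5,6) (7,5) (7,5)
{T/E/R/Lo, T/E/R/Mid} → row (5,6) (5,6) (7,3) (7,3)
{H/D/M/Lo, H/D/R/Lo, H/C/M/Lo, H/C/R/Lo, H/E/M/Lo, H/E/R/Lo} → row (1,6) (4,2) (1,6) (4,2)
{H/D/M/Mid, H/D/R/Mid, H/C/M/Mid, H/C/R/Mid, H/E/M/Mid, H/E/R/Mid} → row (5,6) (4,2) (5,6) (4,2)
That's 8 distinct rows out of 24 strategies.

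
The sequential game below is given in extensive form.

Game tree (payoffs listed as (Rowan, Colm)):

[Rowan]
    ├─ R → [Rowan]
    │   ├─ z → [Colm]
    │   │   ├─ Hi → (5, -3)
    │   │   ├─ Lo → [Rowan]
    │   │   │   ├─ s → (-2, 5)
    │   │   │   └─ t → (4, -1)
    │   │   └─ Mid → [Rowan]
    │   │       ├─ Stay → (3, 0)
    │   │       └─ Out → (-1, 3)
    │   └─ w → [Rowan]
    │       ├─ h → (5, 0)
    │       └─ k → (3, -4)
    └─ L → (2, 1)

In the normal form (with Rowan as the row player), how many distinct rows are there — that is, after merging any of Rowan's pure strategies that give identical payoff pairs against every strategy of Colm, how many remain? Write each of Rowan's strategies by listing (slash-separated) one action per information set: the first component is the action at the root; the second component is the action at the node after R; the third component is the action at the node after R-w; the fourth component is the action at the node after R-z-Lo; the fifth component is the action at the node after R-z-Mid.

7

Rowan has 32 pure strategies: R/z/h/s/Stay, R/z/h/s/Out, R/z/h/t/Stay, R/z/h/t/Out, R/z/k/s/Stay, R/z/k/s/Out, R/z/k/t/Stay, R/z/k/t/Out, R/w/h/s/Stay, R/w/h/s/Out, R/w/h/t/Stay, R/w/h/t/Out, R/w/k/s/Stay, R/w/k/s/Out, R/w/k/t/Stay, R/w/k/t/Out, L/z/h/s/Stay, L/z/h/s/Out, L/z/h/t/Stay, L/z/h/t/Out, L/z/k/s/Stay, L/z/k/s/Out, L/z/k/t/Stay, L/z/k/t/Out, L/w/h/s/Stay, L/w/h/s/Out, L/w/h/t/Stay, L/w/h/t/Out, L/w/k/s/Stay, L/w/k/s/Out, L/w/k/t/Stay, L/w/k/t/Out. Columns: Hi, Lo, Mid.
{R/z/h/s/Stay, R/z/k/s/Stay} → row (5,-3) (-2,5) (3,0)
{R/z/h/s/Out, R/z/k/s/Out} → row (5,-3) (-2,5) (-1,3)
{R/z/h/t/Stay, R/z/k/t/Stay} → row (5,-3) (4,-1) (3,0)
{R/z/h/t/Out, R/z/k/t/Out} → row (5,-3) (4,-1) (-1,3)
{R/w/h/s/Stay, R/w/h/s/Out, R/w/h/t/Stay, R/w/h/t/Out} → row (5,0) (5,0) (5,0)
{R/w/k/s/Stay, R/w/k/s/Out, R/w/k/t/Stay, R/w/k/t/Out} → row (3,-4) (3,-4) (3,-4)
{L/z/h/s/Stay, L/z/h/s/Out, L/z/h/t/Stay, L/z/h/t/Out, L/z/k/s/Stay, L/z/k/s/Out, L/z/k/t/Stay, L/z/k/t/Out, L/w/h/s/Stay, L/w/h/s/Out, L/w/h/t/Stay, L/w/h/t/Out, L/w/k/s/Stay, L/w/k/s/Out, L/w/k/t/Stay, L/w/k/t/Out} → row (2,1) (2,1) (2,1)
That's 7 distinct rows out of 32 strategies.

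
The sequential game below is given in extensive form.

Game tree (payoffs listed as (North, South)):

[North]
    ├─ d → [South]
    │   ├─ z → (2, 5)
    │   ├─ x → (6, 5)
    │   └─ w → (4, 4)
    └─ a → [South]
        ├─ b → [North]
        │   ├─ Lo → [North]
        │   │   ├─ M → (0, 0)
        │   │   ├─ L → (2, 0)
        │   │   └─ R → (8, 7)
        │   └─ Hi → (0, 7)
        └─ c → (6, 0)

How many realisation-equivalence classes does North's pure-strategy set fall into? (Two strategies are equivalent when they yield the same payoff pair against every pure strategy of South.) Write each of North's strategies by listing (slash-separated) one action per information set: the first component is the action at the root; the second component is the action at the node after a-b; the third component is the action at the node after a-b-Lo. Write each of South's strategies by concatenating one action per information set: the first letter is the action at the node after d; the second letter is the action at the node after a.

5

North has 12 pure strategies: d/Lo/M, d/Lo/L, d/Lo/R, d/Hi/M, d/Hi/L, d/Hi/R, a/Lo/M, a/Lo/L, a/Lo/R, a/Hi/M, a/Hi/L, a/Hi/R. Columns: zb, zc, xb, xc, wb, wc.
{d/Lo/M, d/Lo/L, d/Lo/R, d/Hi/M, d/Hi/L, d/Hi/R} → row (2,5) (2,5) (6,5) (6,5) (4,4) (4,4)
{a/Lo/M} → row (0,0) (6,0) (0,0) (6,0) (0,0) (6,0)
{a/Lo/L} → row (2,0) (6,0) (2,0) (6,0) (2,0) (6,0)
{a/Lo/R} → row (8,7) (6,0) (8,7) (6,0) (8,7) (6,0)
{a/Hi/M, a/Hi/L, a/Hi/R} → row (0,7) (6,0) (0,7) (6,0) (0,7) (6,0)
That's 5 distinct rows out of 12 strategies.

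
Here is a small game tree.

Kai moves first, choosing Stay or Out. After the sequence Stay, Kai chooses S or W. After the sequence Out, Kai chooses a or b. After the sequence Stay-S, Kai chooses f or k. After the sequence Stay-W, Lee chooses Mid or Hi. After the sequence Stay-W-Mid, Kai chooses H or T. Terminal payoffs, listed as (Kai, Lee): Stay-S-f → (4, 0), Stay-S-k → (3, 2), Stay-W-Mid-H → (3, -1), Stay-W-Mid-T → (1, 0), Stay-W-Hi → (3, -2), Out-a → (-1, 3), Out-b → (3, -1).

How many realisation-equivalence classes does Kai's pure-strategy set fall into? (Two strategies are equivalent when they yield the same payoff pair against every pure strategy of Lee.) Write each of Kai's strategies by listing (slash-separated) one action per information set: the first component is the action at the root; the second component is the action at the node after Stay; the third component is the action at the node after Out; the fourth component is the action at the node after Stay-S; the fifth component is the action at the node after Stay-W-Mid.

6

Kai has 32 pure strategies: Stay/S/a/f/H, Stay/S/a/f/T, Stay/S/a/k/H, Stay/S/a/k/T, Stay/S/b/f/H, Stay/S/b/f/T, Stay/S/b/k/H, Stay/S/b/k/T, Stay/W/a/f/H, Stay/W/a/f/T, Stay/W/a/k/H, Stay/W/a/k/T, Stay/W/b/f/H, Stay/W/b/f/T, Stay/W/b/k/H, Stay/W/b/k/T, Out/S/a/f/H, Out/S/a/f/T, Out/S/a/k/H, Out/S/a/k/T, Out/S/b/f/H, Out/S/b/f/T, Out/S/b/k/H, Out/S/b/k/T, Out/W/a/f/H, Out/W/a/f/T, Out/W/a/k/H, Out/W/a/k/T, Out/W/b/f/H, Out/W/b/f/T, Out/W/b/k/H, Out/W/b/k/T. Columns: Mid, Hi.
{Stay/S/a/f/H, Stay/S/a/f/T, Stay/S/b/f/H, Stay/S/b/f/T} → row (4,0) (4,0)
{Stay/S/a/k/H, Stay/S/a/k/T, Stay/S/b/k/H, Stay/S/b/k/T} → row (3,2) (3,2)
{Stay/W/a/f/H, Stay/W/a/k/H, Stay/W/b/f/H, Stay/W/b/k/H} → row (3,-1) (3,-2)
{Stay/W/a/f/T, Stay/W/a/k/T, Stay/W/b/f/T, Stay/W/b/k/T} → row (1,0) (3,-2)
{Out/S/a/f/H, Out/S/a/f/T, Out/S/a/k/H, Out/S/a/k/T, Out/W/a/f/H, Out/W/a/f/T, Out/W/a/k/H, Out/W/a/k/T} → row (-1,3) (-1,3)
{Out/S/b/f/H, Out/S/b/f/T, Out/S/b/k/H, Out/S/b/k/T, Out/W/b/f/H, Out/W/b/f/T, Out/W/b/k/H, Out/W/b/k/T} → row (3,-1) (3,-1)
That's 6 distinct rows out of 32 strategies.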